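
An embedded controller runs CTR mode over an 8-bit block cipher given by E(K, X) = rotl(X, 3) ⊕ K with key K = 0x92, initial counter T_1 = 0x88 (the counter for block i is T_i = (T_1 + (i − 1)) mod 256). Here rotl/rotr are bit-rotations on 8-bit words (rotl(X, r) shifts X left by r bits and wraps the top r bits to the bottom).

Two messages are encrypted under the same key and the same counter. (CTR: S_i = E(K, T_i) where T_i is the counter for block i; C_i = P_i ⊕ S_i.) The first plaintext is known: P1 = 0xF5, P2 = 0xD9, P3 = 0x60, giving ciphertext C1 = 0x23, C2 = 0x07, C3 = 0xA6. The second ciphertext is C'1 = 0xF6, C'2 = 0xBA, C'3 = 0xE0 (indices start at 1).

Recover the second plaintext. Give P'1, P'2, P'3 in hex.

P'1 = 0x20, P'2 = 0x64, P'3 = 0x26

In CTR with a reused counter, both messages share the same keystream S_i, so C_i ⊕ C'_i = P_i ⊕ P'_i and thus P'_i = P_i ⊕ C_i ⊕ C'_i.
P'1: 0xF5 ⊕ 0x23 ⊕ 0xF6 = 0x20.
P'2: 0xD9 ⊕ 0x07 ⊕ 0xBA = 0x64.
P'3: 0x60 ⊕ 0xA6 ⊕ 0xE0 = 0x26.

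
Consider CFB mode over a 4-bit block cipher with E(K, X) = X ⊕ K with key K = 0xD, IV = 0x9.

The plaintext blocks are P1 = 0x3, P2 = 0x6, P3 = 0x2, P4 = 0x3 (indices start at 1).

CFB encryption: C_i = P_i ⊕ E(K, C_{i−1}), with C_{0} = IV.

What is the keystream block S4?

0xE

C1: E(K, 0x9) = 0x4; 0x3 ⊕ 0x4 = 0x7.
C2: E(K, 0x7) = 0xA; 0x6 ⊕ 0xA = 0xC.
C3: E(K, 0xC) = 0x1; 0x2 ⊕ 0x1 = 0x3.
C4: E(K, 0x3) = 0xE; 0x3 ⊕ 0xE = 0xD.
So S4 = 0xE.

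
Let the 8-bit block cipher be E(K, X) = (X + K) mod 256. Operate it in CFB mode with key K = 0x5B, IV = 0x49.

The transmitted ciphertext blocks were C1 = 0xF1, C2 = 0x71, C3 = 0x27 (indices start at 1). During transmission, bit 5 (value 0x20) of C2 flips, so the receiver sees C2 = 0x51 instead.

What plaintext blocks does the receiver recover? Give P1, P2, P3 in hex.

CFB decryption: P_i = C_i ⊕ E(K, C_{i−1}), with C_{0} = IV.
Only C2 changed, to 0x51. In CFB, a change in C_i flips the same bit in P_i and garbles P_{i+1}. Decrypting the received ciphertext:
P1: E(K, 0x49) = 0xA4; 0xF1 ⊕ 0xA4 = 0x55.
P2: E(K, 0xF1) = 0x4C; 0x51 ⊕ 0x4C = 0x1D.
P3: E(K, 0x51) = 0xAC; 0x27 ⊕ 0xAC = 0x8B.
Blocks that differ from the original plaintext: P2, P3.

P1 = 0x55, P2 = 0x1D, P3 = 0x8B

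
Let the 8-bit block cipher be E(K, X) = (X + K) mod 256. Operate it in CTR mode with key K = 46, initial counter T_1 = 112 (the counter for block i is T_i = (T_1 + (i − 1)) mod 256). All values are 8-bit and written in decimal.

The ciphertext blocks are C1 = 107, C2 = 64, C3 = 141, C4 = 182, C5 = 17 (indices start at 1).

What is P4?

CTR decryption: S_i = E(K, T_i) where T_i is the counter for block i; P_i = C_i ⊕ S_i.
P4: T = 115, S = E(K, T) = 161; 182 ⊕ 161 = 23.

P4 = 23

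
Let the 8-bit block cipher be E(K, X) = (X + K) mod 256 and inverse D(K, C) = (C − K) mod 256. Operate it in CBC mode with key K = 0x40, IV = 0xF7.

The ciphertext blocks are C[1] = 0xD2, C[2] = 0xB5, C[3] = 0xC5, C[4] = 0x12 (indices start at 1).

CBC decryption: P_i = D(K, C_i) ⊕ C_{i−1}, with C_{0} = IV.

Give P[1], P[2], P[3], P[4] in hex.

P[1] = 0x65, P[2] = 0xA7, P[3] = 0x30, P[4] = 0x17

P[1]: D(K, 0xD2) = 0x92; 0x92 ⊕ 0xF7 = 0x65.
P[2]: D(K, 0xB5) = 0x75; 0x75 ⊕ 0xD2 = 0xA7.
P[3]: D(K, 0xC5) = 0x85; 0x85 ⊕ 0xB5 = 0x30.
P[4]: D(K, 0x12) = 0xD2; 0xD2 ⊕ 0xC5 = 0x17.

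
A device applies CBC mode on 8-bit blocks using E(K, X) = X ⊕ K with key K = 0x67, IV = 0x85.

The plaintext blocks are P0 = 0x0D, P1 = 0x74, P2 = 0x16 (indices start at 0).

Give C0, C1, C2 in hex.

CBC encryption: C_i = E(K, P_i ⊕ C_{i−1}), with C_{−1} = IV.
C0: P0 ⊕ 0x85 = 0x88; E(K, 0x88) = 0xEF.
C1: P1 ⊕ 0xEF = 0x9B; E(K, 0x9B) = 0xFC.
C2: P2 ⊕ 0xFC = 0xEA; E(K, 0xEA) = 0x8D.

C0 = 0xEF, C1 = 0xFC, C2 = 0x8D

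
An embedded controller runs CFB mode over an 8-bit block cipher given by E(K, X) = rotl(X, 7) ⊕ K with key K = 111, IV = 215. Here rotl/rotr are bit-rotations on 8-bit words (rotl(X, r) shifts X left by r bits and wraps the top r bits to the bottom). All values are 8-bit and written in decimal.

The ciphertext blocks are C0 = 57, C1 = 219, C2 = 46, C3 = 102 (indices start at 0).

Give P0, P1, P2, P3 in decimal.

P0 = 189, P1 = 40, P2 = 172, P3 = 30

CFB decryption: P_i = C_i ⊕ E(K, C_{i−1}), with C_{−1} = IV.
P0: E(K, 215) = 132; 57 ⊕ 132 = 189.
P1: E(K, 57) = 243; 219 ⊕ 243 = 40.
P2: E(K, 219) = 130; 46 ⊕ 130 = 172.
P3: E(K, 46) = 120; 102 ⊕ 120 = 30.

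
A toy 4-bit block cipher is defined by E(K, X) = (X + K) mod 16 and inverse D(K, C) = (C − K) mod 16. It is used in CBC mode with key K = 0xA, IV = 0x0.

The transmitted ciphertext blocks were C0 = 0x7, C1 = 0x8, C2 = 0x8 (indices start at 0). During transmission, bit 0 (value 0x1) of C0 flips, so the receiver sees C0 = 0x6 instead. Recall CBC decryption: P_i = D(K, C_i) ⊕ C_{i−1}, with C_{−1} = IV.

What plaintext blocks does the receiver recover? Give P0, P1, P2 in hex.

P0 = 0xC, P1 = 0x8, P2 = 0x6

Only C0 changed, to 0x6. In CBC, a change in C_i garbles P_i and flips the same bit in P_{i+1}. Decrypting the received ciphertext:
P0: D(K, 0x6) = 0xC; 0xC ⊕ 0x0 = 0xC.
P1: D(K, 0x8) = 0xE; 0xE ⊕ 0x6 = 0x8.
P2: D(K, 0x8) = 0xE; 0xE ⊕ 0x8 = 0x6.
Blocks that differ from the original plaintext: P0, P1.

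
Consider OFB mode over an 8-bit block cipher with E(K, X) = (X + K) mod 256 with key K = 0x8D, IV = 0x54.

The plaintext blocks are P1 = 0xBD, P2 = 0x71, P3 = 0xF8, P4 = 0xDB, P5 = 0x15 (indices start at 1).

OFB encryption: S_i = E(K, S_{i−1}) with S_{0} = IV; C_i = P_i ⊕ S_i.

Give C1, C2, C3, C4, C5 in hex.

C1 = 0x5C, C2 = 0x1F, C3 = 0x03, C4 = 0x53, C5 = 0x00

C1: S = E(K, 0x54) = 0xE1; 0xBD ⊕ 0xE1 = 0x5C.
C2: S = E(K, 0xE1) = 0x6E; 0x71 ⊕ 0x6E = 0x1F.
C3: S = E(K, 0x6E) = 0xFB; 0xF8 ⊕ 0xFB = 0x03.
C4: S = E(K, 0xFB) = 0x88; 0xDB ⊕ 0x88 = 0x53.
C5: S = E(K, 0x88) = 0x15; 0x15 ⊕ 0x15 = 0x00.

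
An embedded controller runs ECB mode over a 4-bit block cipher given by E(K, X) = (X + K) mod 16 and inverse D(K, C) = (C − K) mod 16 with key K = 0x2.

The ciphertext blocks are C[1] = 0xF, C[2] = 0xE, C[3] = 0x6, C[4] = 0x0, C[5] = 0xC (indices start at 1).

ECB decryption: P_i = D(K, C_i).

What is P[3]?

P[3] = 0x4

P[3]: D(K, 0x6) = 0x4.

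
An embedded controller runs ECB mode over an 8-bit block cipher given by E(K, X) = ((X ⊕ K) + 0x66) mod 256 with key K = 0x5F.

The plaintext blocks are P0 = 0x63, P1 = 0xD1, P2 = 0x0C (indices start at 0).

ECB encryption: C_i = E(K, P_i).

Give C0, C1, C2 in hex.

C0: E(K, 0x63) = 0xA2.
C1: E(K, 0xD1) = 0xF4.
C2: E(K, 0x0C) = 0xB9.

C0 = 0xA2, C1 = 0xF4, C2 = 0xB9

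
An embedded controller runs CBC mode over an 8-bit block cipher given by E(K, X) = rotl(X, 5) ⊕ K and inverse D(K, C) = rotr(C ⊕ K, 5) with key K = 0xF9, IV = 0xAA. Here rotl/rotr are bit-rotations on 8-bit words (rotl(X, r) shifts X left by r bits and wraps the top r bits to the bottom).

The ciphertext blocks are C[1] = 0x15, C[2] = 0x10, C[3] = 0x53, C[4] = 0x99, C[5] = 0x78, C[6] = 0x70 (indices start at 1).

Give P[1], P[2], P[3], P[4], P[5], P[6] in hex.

P[1] = 0xCD, P[2] = 0x5A, P[3] = 0x45, P[4] = 0x50, P[5] = 0x95, P[6] = 0x34

CBC decryption: P_i = D(K, C_i) ⊕ C_{i−1}, with C_{0} = IV.
P[1]: D(K, 0x15) = 0x67; 0x67 ⊕ 0xAA = 0xCD.
P[2]: D(K, 0x10) = 0x4F; 0x4F ⊕ 0x15 = 0x5A.
P[3]: D(K, 0x53) = 0x55; 0x55 ⊕ 0x10 = 0x45.
P[4]: D(K, 0x99) = 0x03; 0x03 ⊕ 0x53 = 0x50.
P[5]: D(K, 0x78) = 0x0C; 0x0C ⊕ 0x99 = 0x95.
P[6]: D(K, 0x70) = 0x4C; 0x4C ⊕ 0x78 = 0x34.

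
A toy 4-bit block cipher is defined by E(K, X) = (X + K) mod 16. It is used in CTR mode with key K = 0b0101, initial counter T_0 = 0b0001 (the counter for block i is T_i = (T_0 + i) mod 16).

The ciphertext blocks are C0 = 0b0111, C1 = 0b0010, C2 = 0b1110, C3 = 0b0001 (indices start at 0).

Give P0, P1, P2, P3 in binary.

CTR decryption: S_i = E(K, T_i) where T_i is the counter for block i; P_i = C_i ⊕ S_i.
P0: T = 0b0001, S = E(K, T) = 0b0110; 0b0111 ⊕ 0b0110 = 0b0001.
P1: T = 0b0010, S = E(K, T) = 0b0111; 0b0010 ⊕ 0b0111 = 0b0101.
P2: T = 0b0011, S = E(K, T) = 0b1000; 0b1110 ⊕ 0b1000 = 0b0110.
P3: T = 0b0100, S = E(K, T) = 0b1001; 0b0001 ⊕ 0b1001 = 0b1000.

P0 = 0b0001, P1 = 0b0101, P2 = 0b0110, P3 = 0b1000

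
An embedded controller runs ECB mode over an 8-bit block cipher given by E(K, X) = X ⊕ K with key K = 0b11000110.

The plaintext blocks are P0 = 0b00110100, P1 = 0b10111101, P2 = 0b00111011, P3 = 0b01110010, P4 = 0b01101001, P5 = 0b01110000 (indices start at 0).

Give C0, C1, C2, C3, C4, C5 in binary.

C0 = 0b11110010, C1 = 0b01111011, C2 = 0b11111101, C3 = 0b10110100, C4 = 0b10101111, C5 = 0b10110110

ECB encryption: C_i = E(K, P_i).
C0: E(K, 0b00110100) = 0b11110010.
C1: E(K, 0b10111101) = 0b01111011.
C2: E(K, 0b00111011) = 0b11111101.
C3: E(K, 0b01110010) = 0b10110100.
C4: E(K, 0b01101001) = 0b10101111.
C5: E(K, 0b01110000) = 0b10110110.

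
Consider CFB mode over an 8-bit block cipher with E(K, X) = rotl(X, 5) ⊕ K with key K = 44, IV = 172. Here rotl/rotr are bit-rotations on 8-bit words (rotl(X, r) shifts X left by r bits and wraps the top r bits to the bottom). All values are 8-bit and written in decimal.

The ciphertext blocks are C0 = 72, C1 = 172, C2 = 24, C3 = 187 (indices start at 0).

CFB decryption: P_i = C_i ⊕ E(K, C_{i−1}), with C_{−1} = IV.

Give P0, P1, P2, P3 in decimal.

P0: E(K, 172) = 185; 72 ⊕ 185 = 241.
P1: E(K, 72) = 37; 172 ⊕ 37 = 137.
P2: E(K, 172) = 185; 24 ⊕ 185 = 161.
P3: E(K, 24) = 47; 187 ⊕ 47 = 148.

P0 = 241, P1 = 137, P2 = 161, P3 = 148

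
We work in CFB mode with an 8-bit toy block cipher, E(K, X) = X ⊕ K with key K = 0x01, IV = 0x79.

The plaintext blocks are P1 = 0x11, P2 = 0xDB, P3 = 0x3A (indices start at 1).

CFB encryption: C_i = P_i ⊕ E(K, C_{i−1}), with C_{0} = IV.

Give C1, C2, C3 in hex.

C1: E(K, 0x79) = 0x78; 0x11 ⊕ 0x78 = 0x69.
C2: E(K, 0x69) = 0x68; 0xDB ⊕ 0x68 = 0xB3.
C3: E(K, 0xB3) = 0xB2; 0x3A ⊕ 0xB2 = 0x88.

C1 = 0x69, C2 = 0xB3, C3 = 0x88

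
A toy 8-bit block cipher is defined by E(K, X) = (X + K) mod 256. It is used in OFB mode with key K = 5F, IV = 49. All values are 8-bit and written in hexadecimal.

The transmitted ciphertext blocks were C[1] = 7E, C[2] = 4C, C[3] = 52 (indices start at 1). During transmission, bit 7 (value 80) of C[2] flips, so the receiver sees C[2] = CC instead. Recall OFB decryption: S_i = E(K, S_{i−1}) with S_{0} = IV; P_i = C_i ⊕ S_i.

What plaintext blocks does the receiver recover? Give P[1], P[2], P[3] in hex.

Only C[2] changed, to CC. In OFB, a change in C_i flips the same bit in P_i only; the keystream is unaffected. Decrypting the received ciphertext:
P[1]: S = E(K, 49) = A8; 7E ⊕ A8 = D6.
P[2]: S = E(K, A8) = 07; CC ⊕ 07 = CB.
P[3]: S = E(K, 07) = 66; 52 ⊕ 66 = 34.
Blocks that differ from the original plaintext: P[2].

P[1] = D6, P[2] = CB, P[3] = 34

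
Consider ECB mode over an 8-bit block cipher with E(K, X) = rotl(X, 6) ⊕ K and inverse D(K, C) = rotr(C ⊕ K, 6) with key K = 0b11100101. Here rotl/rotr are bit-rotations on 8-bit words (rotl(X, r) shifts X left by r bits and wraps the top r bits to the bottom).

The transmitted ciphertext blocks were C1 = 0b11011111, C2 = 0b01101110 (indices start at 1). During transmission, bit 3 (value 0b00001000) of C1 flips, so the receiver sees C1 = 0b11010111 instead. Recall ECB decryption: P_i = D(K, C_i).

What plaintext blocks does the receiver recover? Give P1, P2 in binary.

Only C1 changed, to 0b11010111. In ECB, a change in C_i affects only P_i. Decrypting the received ciphertext:
P1: D(K, 0b11010111) = 0b11001000.
P2: D(K, 0b01101110) = 0b00101110.
Blocks that differ from the original plaintext: P1.

P1 = 0b11001000, P2 = 0b00101110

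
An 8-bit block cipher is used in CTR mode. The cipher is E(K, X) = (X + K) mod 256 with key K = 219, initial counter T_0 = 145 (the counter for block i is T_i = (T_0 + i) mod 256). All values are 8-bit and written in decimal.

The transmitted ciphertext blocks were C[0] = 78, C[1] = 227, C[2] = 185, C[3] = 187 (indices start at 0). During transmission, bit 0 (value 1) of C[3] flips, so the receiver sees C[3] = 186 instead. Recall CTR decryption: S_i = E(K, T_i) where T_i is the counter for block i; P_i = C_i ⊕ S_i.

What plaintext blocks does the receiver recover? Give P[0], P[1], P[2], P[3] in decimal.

P[0] = 34, P[1] = 142, P[2] = 215, P[3] = 213

Only C[3] changed, to 186. In CTR, a change in C_i flips the same bit in P_i only; the keystream is unaffected. Decrypting the received ciphertext:
P[0]: T = 145, S = E(K, T) = 108; 78 ⊕ 108 = 34.
P[1]: T = 146, S = E(K, T) = 109; 227 ⊕ 109 = 142.
P[2]: T = 147, S = E(K, T) = 110; 185 ⊕ 110 = 215.
P[3]: T = 148, S = E(K, T) = 111; 186 ⊕ 111 = 213.
Blocks that differ from the original plaintext: P[3].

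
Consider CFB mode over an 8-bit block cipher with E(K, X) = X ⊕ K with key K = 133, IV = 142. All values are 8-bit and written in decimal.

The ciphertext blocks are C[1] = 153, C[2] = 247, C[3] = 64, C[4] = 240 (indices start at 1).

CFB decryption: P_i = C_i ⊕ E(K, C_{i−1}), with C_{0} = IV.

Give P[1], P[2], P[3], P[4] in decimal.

P[1]: E(K, 142) = 11; 153 ⊕ 11 = 146.
P[2]: E(K, 153) = 28; 247 ⊕ 28 = 235.
P[3]: E(K, 247) = 114; 64 ⊕ 114 = 50.
P[4]: E(K, 64) = 197; 240 ⊕ 197 = 53.

P[1] = 146, P[2] = 235, P[3] = 50, P[4] = 53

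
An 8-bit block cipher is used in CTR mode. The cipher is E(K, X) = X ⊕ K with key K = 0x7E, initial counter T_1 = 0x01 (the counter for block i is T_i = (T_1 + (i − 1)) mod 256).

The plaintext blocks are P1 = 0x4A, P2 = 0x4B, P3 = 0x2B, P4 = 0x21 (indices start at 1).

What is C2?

CTR encryption: S_i = E(K, T_i) where T_i is the counter for block i; C_i = P_i ⊕ S_i.
C1: T = 0x01, S = E(K, T) = 0x7F; 0x4A ⊕ 0x7F = 0x35.
C2: T = 0x02, S = E(K, T) = 0x7C; 0x4B ⊕ 0x7C = 0x37.

C2 = 0x37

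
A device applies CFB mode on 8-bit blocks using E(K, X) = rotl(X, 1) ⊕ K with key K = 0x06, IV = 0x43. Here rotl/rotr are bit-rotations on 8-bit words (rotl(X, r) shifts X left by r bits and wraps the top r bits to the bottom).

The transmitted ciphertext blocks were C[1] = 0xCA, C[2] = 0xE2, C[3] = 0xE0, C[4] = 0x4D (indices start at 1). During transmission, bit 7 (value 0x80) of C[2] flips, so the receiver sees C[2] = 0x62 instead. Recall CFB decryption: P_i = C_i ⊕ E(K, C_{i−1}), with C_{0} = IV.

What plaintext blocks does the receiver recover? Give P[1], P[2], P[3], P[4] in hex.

P[1] = 0x4A, P[2] = 0xF1, P[3] = 0x22, P[4] = 0x8A

Only C[2] changed, to 0x62. In CFB, a change in C_i flips the same bit in P_i and garbles P_{i+1}. Decrypting the received ciphertext:
P[1]: E(K, 0x43) = 0x80; 0xCA ⊕ 0x80 = 0x4A.
P[2]: E(K, 0xCA) = 0x93; 0x62 ⊕ 0x93 = 0xF1.
P[3]: E(K, 0x62) = 0xC2; 0xE0 ⊕ 0xC2 = 0x22.
P[4]: E(K, 0xE0) = 0xC7; 0x4D ⊕ 0xC7 = 0x8A.
Blocks that differ from the original plaintext: P[2], P[3].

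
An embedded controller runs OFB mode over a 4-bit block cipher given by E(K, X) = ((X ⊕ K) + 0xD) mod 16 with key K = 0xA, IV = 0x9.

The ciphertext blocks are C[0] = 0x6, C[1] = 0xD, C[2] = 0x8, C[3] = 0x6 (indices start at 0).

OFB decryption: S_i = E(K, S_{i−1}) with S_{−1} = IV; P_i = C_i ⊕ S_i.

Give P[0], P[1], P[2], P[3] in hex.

P[0]: S = E(K, 0x9) = 0x0; 0x6 ⊕ 0x0 = 0x6.
P[1]: S = E(K, 0x0) = 0x7; 0xD ⊕ 0x7 = 0xA.
P[2]: S = E(K, 0x7) = 0xA; 0x8 ⊕ 0xA = 0x2.
P[3]: S = E(K, 0xA) = 0xD; 0x6 ⊕ 0xD = 0xB.

P[0] = 0x6, P[1] = 0xA, P[2] = 0x2, P[3] = 0xB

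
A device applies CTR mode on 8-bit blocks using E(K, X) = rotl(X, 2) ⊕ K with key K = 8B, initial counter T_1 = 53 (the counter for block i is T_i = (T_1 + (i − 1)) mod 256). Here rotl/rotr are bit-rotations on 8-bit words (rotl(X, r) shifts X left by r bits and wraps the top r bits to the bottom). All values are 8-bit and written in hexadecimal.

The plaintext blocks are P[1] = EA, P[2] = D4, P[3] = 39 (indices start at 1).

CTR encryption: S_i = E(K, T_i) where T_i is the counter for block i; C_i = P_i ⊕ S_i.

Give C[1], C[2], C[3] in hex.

C[1] = 2C, C[2] = 0E, C[3] = E7

C[1]: T = 53, S = E(K, T) = C6; EA ⊕ C6 = 2C.
C[2]: T = 54, S = E(K, T) = DA; D4 ⊕ DA = 0E.
C[3]: T = 55, S = E(K, T) = DE; 39 ⊕ DE = E7.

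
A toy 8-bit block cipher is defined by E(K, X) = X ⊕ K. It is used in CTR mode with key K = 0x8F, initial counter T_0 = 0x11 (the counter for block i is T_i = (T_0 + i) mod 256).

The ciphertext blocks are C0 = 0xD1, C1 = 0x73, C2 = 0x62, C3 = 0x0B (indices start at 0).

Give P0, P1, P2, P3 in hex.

P0 = 0x4F, P1 = 0xEE, P2 = 0xFE, P3 = 0x90

CTR decryption: S_i = E(K, T_i) where T_i is the counter for block i; P_i = C_i ⊕ S_i.
P0: T = 0x11, S = E(K, T) = 0x9E; 0xD1 ⊕ 0x9E = 0x4F.
P1: T = 0x12, S = E(K, T) = 0x9D; 0x73 ⊕ 0x9D = 0xEE.
P2: T = 0x13, S = E(K, T) = 0x9C; 0x62 ⊕ 0x9C = 0xFE.
P3: T = 0x14, S = E(K, T) = 0x9B; 0x0B ⊕ 0x9B = 0x90.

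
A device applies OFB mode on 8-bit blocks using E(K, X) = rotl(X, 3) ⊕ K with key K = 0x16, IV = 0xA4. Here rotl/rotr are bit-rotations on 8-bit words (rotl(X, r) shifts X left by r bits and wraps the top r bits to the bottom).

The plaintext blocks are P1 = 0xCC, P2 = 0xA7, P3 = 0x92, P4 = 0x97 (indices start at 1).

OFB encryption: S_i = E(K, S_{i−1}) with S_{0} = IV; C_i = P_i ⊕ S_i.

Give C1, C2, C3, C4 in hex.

C1 = 0xFF, C2 = 0x28, C3 = 0xF8, C4 = 0xD2

C1: S = E(K, 0xA4) = 0x33; 0xCC ⊕ 0x33 = 0xFF.
C2: S = E(K, 0x33) = 0x8F; 0xA7 ⊕ 0x8F = 0x28.
C3: S = E(K, 0x8F) = 0x6A; 0x92 ⊕ 0x6A = 0xF8.
C4: S = E(K, 0x6A) = 0x45; 0x97 ⊕ 0x45 = 0xD2.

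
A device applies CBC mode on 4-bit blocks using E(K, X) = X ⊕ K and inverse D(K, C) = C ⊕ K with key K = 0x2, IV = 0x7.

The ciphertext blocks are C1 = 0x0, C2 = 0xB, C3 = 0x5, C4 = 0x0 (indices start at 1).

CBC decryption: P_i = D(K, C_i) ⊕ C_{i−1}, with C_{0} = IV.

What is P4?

P4 = 0x7

P4: D(K, 0x0) = 0x2; 0x2 ⊕ 0x5 = 0x7.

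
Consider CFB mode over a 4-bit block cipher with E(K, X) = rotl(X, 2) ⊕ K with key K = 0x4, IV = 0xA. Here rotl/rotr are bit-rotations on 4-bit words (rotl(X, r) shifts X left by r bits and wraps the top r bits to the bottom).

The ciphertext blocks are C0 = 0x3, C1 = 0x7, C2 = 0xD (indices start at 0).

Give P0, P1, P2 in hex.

P0 = 0xD, P1 = 0xF, P2 = 0x4

CFB decryption: P_i = C_i ⊕ E(K, C_{i−1}), with C_{−1} = IV.
P0: E(K, 0xA) = 0xE; 0x3 ⊕ 0xE = 0xD.
P1: E(K, 0x3) = 0x8; 0x7 ⊕ 0x8 = 0xF.
P2: E(K, 0x7) = 0x9; 0xD ⊕ 0x9 = 0x4.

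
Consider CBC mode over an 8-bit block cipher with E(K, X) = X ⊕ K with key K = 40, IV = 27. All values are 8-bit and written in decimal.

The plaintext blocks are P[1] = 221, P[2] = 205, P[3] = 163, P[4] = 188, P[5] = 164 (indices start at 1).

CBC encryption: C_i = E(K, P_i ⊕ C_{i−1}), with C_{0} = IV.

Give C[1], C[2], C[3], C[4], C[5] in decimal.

C[1] = 238, C[2] = 11, C[3] = 128, C[4] = 20, C[5] = 152

C[1]: P[1] ⊕ 27 = 198; E(K, 198) = 238.
C[2]: P[2] ⊕ 238 = 35; E(K, 35) = 11.
C[3]: P[3] ⊕ 11 = 168; E(K, 168) = 128.
C[4]: P[4] ⊕ 128 = 60; E(K, 60) = 20.
C[5]: P[5] ⊕ 20 = 176; E(K, 176) = 152.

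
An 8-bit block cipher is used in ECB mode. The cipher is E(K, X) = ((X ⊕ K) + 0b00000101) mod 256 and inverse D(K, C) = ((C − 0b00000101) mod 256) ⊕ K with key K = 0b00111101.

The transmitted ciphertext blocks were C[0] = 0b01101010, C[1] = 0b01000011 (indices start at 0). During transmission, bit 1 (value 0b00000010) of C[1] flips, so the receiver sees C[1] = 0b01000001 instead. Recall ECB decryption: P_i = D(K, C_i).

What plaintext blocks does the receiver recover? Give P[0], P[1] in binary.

P[0] = 0b01011000, P[1] = 0b00000001

Only C[1] changed, to 0b01000001. In ECB, a change in C_i affects only P_i. Decrypting the received ciphertext:
P[0]: D(K, 0b01101010) = 0b01011000.
P[1]: D(K, 0b01000001) = 0b00000001.
Blocks that differ from the original plaintext: P[1].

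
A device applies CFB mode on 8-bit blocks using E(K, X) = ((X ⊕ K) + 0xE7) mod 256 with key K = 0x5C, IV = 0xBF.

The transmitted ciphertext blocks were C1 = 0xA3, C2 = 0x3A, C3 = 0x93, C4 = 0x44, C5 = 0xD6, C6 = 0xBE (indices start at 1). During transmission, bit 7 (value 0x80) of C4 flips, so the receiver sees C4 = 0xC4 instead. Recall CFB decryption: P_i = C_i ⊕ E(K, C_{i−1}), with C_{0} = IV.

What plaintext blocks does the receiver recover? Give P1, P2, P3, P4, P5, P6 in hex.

P1 = 0x69, P2 = 0xDC, P3 = 0xDE, P4 = 0x72, P5 = 0xA9, P6 = 0xCF

Only C4 changed, to 0xC4. In CFB, a change in C_i flips the same bit in P_i and garbles P_{i+1}. Decrypting the received ciphertext:
P1: E(K, 0xBF) = 0xCA; 0xA3 ⊕ 0xCA = 0x69.
P2: E(K, 0xA3) = 0xE6; 0x3A ⊕ 0xE6 = 0xDC.
P3: E(K, 0x3A) = 0x4D; 0x93 ⊕ 0x4D = 0xDE.
P4: E(K, 0x93) = 0xB6; 0xC4 ⊕ 0xB6 = 0x72.
P5: E(K, 0xC4) = 0x7F; 0xD6 ⊕ 0x7F = 0xA9.
P6: E(K, 0xD6) = 0x71; 0xBE ⊕ 0x71 = 0xCF.
Blocks that differ from the original plaintext: P4, P5.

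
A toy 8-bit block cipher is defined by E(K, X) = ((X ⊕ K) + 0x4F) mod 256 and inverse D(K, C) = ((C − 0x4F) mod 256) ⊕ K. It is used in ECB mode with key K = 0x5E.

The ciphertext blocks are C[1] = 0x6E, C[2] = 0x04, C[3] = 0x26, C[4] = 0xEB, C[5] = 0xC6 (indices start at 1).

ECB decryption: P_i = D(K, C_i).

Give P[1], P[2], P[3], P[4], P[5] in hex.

P[1] = 0x41, P[2] = 0xEB, P[3] = 0x89, P[4] = 0xC2, P[5] = 0x29

P[1]: D(K, 0x6E) = 0x41.
P[2]: D(K, 0x04) = 0xEB.
P[3]: D(K, 0x26) = 0x89.
P[4]: D(K, 0xEB) = 0xC2.
P[5]: D(K, 0xC6) = 0x29.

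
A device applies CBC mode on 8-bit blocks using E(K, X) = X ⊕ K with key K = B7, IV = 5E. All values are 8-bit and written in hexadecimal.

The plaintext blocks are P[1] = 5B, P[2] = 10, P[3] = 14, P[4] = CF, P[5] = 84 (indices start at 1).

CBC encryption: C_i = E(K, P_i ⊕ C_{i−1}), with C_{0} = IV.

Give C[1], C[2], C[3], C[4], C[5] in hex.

C[1]: P[1] ⊕ 5E = 05; E(K, 05) = B2.
C[2]: P[2] ⊕ B2 = A2; E(K, A2) = 15.
C[3]: P[3] ⊕ 15 = 01; E(K, 01) = B6.
C[4]: P[4] ⊕ B6 = 79; E(K, 79) = CE.
C[5]: P[5] ⊕ CE = 4A; E(K, 4A) = FD.

C[1] = B2, C[2] = 15, C[3] = B6, C[4] = CE, C[5] = FD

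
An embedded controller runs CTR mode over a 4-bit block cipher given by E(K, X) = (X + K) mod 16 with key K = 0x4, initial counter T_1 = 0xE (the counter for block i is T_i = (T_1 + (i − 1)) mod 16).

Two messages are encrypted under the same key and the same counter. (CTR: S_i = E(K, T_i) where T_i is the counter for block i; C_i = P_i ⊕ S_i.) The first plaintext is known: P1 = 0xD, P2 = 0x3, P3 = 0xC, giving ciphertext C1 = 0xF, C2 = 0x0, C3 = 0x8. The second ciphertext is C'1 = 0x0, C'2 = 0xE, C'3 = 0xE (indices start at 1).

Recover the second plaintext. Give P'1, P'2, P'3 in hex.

In CTR with a reused counter, both messages share the same keystream S_i, so C_i ⊕ C'_i = P_i ⊕ P'_i and thus P'_i = P_i ⊕ C_i ⊕ C'_i.
P'1: 0xD ⊕ 0xF ⊕ 0x0 = 0x2.
P'2: 0x3 ⊕ 0x0 ⊕ 0xE = 0xD.
P'3: 0xC ⊕ 0x8 ⊕ 0xE = 0xA.

P'1 = 0x2, P'2 = 0xD, P'3 = 0xA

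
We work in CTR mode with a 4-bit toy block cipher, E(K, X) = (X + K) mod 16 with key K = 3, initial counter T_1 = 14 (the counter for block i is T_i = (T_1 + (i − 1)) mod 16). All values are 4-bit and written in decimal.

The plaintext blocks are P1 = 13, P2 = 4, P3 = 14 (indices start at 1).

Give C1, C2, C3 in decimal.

CTR encryption: S_i = E(K, T_i) where T_i is the counter for block i; C_i = P_i ⊕ S_i.
C1: T = 14, S = E(K, T) = 1; 13 ⊕ 1 = 12.
C2: T = 15, S = E(K, T) = 2; 4 ⊕ 2 = 6.
C3: T = 0, S = E(K, T) = 3; 14 ⊕ 3 = 13.

C1 = 12, C2 = 6, C3 = 13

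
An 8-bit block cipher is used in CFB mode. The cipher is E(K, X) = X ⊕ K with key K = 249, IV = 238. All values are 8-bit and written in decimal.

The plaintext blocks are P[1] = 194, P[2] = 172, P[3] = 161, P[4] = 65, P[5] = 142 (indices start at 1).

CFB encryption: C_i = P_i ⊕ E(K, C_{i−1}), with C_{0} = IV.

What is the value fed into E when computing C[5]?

C[1]: E(K, 238) = 23; 194 ⊕ 23 = 213.
C[2]: E(K, 213) = 44; 172 ⊕ 44 = 128.
C[3]: E(K, 128) = 121; 161 ⊕ 121 = 216.
C[4]: E(K, 216) = 33; 65 ⊕ 33 = 96.
C[5]: E(K, 96) = 153; 142 ⊕ 153 = 23.
So the input to E for block [5] is 96.

96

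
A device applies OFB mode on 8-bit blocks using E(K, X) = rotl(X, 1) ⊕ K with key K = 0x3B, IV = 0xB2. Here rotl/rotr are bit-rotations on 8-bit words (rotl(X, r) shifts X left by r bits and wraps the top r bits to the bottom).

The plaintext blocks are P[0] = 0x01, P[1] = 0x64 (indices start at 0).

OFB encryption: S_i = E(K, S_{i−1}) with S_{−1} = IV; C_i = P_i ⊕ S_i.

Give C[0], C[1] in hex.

C[0]: S = E(K, 0xB2) = 0x5E; 0x01 ⊕ 0x5E = 0x5F.
C[1]: S = E(K, 0x5E) = 0x87; 0x64 ⊕ 0x87 = 0xE3.

C[0] = 0x5F, C[1] = 0xE3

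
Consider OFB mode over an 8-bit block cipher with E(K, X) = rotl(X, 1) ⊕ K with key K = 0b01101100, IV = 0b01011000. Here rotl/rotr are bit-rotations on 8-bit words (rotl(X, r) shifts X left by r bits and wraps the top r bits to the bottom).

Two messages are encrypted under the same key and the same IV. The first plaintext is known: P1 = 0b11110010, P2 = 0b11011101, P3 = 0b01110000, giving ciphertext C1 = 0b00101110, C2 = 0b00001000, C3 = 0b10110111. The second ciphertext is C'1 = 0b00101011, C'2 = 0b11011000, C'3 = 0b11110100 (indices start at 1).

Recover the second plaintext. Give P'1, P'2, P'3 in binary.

P'1 = 0b11110111, P'2 = 0b00001101, P'3 = 0b00110011

In OFB with a reused IV, both messages share the same keystream S_i, so C_i ⊕ C'_i = P_i ⊕ P'_i and thus P'_i = P_i ⊕ C_i ⊕ C'_i.
P'1: 0b11110010 ⊕ 0b00101110 ⊕ 0b00101011 = 0b11110111.
P'2: 0b11011101 ⊕ 0b00001000 ⊕ 0b11011000 = 0b00001101.
P'3: 0b01110000 ⊕ 0b10110111 ⊕ 0b11110100 = 0b00110011.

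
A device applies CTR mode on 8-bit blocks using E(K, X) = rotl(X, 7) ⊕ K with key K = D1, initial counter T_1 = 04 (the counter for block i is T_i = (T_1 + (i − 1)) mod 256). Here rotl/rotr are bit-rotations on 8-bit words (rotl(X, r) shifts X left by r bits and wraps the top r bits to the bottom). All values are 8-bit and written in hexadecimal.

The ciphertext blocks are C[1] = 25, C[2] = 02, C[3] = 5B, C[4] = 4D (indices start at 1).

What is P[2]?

CTR decryption: S_i = E(K, T_i) where T_i is the counter for block i; P_i = C_i ⊕ S_i.
P[2]: T = 05, S = E(K, T) = 53; 02 ⊕ 53 = 51.

P[2] = 51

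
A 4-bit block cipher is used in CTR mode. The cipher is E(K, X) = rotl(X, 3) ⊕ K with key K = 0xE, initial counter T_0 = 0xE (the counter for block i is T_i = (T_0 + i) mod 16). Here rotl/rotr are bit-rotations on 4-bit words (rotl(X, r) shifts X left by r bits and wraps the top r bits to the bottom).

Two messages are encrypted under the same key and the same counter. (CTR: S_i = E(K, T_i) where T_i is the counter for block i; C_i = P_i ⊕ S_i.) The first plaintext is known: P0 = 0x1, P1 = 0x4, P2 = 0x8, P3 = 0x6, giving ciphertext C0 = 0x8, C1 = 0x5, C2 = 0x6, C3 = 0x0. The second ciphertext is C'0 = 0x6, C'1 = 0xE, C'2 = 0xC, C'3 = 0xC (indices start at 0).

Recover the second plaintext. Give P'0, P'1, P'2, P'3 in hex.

In CTR with a reused counter, both messages share the same keystream S_i, so C_i ⊕ C'_i = P_i ⊕ P'_i and thus P'_i = P_i ⊕ C_i ⊕ C'_i.
P'0: 0x1 ⊕ 0x8 ⊕ 0x6 = 0xF.
P'1: 0x4 ⊕ 0x5 ⊕ 0xE = 0xF.
P'2: 0x8 ⊕ 0x6 ⊕ 0xC = 0x2.
P'3: 0x6 ⊕ 0x0 ⊕ 0xC = 0xA.

P'0 = 0xF, P'1 = 0xF, P'2 = 0x2, P'3 = 0xA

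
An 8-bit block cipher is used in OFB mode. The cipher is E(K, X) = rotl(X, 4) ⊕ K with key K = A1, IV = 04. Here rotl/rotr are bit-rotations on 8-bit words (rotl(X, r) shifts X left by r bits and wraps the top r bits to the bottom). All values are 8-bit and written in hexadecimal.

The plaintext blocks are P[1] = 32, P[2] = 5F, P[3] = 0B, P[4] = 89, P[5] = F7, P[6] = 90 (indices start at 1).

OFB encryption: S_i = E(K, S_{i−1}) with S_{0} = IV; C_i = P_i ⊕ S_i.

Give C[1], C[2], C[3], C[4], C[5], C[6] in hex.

C[1] = D3, C[2] = E0, C[3] = 51, C[4] = 8D, C[5] = 16, C[6] = 2F

C[1]: S = E(K, 04) = E1; 32 ⊕ E1 = D3.
C[2]: S = E(K, E1) = BF; 5F ⊕ BF = E0.
C[3]: S = E(K, BF) = 5A; 0B ⊕ 5A = 51.
C[4]: S = E(K, 5A) = 04; 89 ⊕ 04 = 8D.
C[5]: S = E(K, 04) = E1; F7 ⊕ E1 = 16.
C[6]: S = E(K, E1) = BF; 90 ⊕ BF = 2F.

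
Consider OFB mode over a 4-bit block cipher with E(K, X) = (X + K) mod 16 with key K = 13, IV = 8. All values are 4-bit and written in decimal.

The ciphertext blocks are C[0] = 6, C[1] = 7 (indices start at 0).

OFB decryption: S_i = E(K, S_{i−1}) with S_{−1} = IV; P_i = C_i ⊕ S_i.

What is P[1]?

P[0]: S = E(K, 8) = 5; 6 ⊕ 5 = 3.
P[1]: S = E(K, 5) = 2; 7 ⊕ 2 = 5.

P[1] = 5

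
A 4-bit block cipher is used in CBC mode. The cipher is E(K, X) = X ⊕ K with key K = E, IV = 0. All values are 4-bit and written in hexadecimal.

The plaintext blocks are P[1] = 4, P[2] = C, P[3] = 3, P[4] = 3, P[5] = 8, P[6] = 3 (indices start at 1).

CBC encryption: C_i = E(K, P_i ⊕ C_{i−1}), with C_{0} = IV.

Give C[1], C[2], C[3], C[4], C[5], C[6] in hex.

C[1] = A, C[2] = 8, C[3] = 5, C[4] = 8, C[5] = E, C[6] = 3

C[1]: P[1] ⊕ 0 = 4; E(K, 4) = A.
C[2]: P[2] ⊕ A = 6; E(K, 6) = 8.
C[3]: P[3] ⊕ 8 = B; E(K, B) = 5.
C[4]: P[4] ⊕ 5 = 6; E(K, 6) = 8.
C[5]: P[5] ⊕ 8 = 0; E(K, 0) = E.
C[6]: P[6] ⊕ E = D; E(K, D) = 3.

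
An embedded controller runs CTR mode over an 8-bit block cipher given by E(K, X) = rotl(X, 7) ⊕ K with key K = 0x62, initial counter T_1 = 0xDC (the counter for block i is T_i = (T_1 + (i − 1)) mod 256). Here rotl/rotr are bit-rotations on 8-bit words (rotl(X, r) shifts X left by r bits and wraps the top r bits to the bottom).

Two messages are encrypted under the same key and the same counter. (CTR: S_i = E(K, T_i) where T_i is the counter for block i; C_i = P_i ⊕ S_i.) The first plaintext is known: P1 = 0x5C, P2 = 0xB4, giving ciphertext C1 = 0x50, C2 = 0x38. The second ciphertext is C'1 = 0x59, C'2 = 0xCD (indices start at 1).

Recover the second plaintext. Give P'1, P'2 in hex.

In CTR with a reused counter, both messages share the same keystream S_i, so C_i ⊕ C'_i = P_i ⊕ P'_i and thus P'_i = P_i ⊕ C_i ⊕ C'_i.
P'1: 0x5C ⊕ 0x50 ⊕ 0x59 = 0x55.
P'2: 0xB4 ⊕ 0x38 ⊕ 0xCD = 0x41.

P'1 = 0x55, P'2 = 0x41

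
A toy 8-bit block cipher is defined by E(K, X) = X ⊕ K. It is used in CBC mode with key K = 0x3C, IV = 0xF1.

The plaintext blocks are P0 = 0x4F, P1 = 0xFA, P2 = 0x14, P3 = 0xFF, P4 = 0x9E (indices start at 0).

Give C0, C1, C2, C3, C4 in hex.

C0 = 0x82, C1 = 0x44, C2 = 0x6C, C3 = 0xAF, C4 = 0x0D

CBC encryption: C_i = E(K, P_i ⊕ C_{i−1}), with C_{−1} = IV.
C0: P0 ⊕ 0xF1 = 0xBE; E(K, 0xBE) = 0x82.
C1: P1 ⊕ 0x82 = 0x78; E(K, 0x78) = 0x44.
C2: P2 ⊕ 0x44 = 0x50; E(K, 0x50) = 0x6C.
C3: P3 ⊕ 0x6C = 0x93; E(K, 0x93) = 0xAF.
C4: P4 ⊕ 0xAF = 0x31; E(K, 0x31) = 0x0D.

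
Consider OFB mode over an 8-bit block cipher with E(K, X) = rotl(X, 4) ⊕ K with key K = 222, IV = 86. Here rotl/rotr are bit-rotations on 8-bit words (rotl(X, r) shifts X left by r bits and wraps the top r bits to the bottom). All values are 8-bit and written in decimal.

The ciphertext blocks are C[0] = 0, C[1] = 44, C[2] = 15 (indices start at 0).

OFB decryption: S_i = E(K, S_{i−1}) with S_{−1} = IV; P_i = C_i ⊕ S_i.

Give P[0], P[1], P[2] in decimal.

P[0]: S = E(K, 86) = 187; 0 ⊕ 187 = 187.
P[1]: S = E(K, 187) = 101; 44 ⊕ 101 = 73.
P[2]: S = E(K, 101) = 136; 15 ⊕ 136 = 135.

P[0] = 187, P[1] = 73, P[2] = 135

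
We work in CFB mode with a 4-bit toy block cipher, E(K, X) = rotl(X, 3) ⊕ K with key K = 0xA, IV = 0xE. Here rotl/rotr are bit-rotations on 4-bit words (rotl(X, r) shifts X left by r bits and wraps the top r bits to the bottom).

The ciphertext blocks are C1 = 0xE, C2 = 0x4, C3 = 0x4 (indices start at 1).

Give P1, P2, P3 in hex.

CFB decryption: P_i = C_i ⊕ E(K, C_{i−1}), with C_{0} = IV.
P1: E(K, 0xE) = 0xD; 0xE ⊕ 0xD = 0x3.
P2: E(K, 0xE) = 0xD; 0x4 ⊕ 0xD = 0x9.
P3: E(K, 0x4) = 0x8; 0x4 ⊕ 0x8 = 0xC.

P1 = 0x3, P2 = 0x9, P3 = 0xC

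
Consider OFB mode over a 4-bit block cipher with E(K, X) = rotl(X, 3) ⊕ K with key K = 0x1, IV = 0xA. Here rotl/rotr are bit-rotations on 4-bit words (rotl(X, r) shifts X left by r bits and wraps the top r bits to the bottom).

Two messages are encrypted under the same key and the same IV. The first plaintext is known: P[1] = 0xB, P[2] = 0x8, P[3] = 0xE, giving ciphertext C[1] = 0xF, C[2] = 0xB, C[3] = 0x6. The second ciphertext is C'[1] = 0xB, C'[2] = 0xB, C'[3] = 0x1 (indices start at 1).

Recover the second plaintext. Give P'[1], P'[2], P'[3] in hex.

In OFB with a reused IV, both messages share the same keystream S_i, so C_i ⊕ C'_i = P_i ⊕ P'_i and thus P'_i = P_i ⊕ C_i ⊕ C'_i.
P'[1]: 0xB ⊕ 0xF ⊕ 0xB = 0xF.
P'[2]: 0x8 ⊕ 0xB ⊕ 0xB = 0x8.
P'[3]: 0xE ⊕ 0x6 ⊕ 0x1 = 0x9.

P'[1] = 0xF, P'[2] = 0x8, P'[3] = 0x9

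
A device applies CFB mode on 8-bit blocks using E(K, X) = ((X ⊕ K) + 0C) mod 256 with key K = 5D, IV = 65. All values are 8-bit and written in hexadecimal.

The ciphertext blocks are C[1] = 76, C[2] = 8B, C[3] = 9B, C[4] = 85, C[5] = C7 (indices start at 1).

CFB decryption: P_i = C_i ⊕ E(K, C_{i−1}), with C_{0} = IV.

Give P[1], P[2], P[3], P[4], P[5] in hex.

P[1]: E(K, 65) = 44; 76 ⊕ 44 = 32.
P[2]: E(K, 76) = 37; 8B ⊕ 37 = BC.
P[3]: E(K, 8B) = E2; 9B ⊕ E2 = 79.
P[4]: E(K, 9B) = D2; 85 ⊕ D2 = 57.
P[5]: E(K, 85) = E4; C7 ⊕ E4 = 23.

P[1] = 32, P[2] = BC, P[3] = 79, P[4] = 57, P[5] = 23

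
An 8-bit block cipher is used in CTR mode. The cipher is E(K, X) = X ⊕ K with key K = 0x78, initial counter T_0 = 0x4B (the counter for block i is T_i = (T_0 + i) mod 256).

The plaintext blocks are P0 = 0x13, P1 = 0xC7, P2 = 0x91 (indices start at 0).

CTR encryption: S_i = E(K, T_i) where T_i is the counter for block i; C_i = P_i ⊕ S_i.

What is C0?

C0: T = 0x4B, S = E(K, T) = 0x33; 0x13 ⊕ 0x33 = 0x20.

C0 = 0x20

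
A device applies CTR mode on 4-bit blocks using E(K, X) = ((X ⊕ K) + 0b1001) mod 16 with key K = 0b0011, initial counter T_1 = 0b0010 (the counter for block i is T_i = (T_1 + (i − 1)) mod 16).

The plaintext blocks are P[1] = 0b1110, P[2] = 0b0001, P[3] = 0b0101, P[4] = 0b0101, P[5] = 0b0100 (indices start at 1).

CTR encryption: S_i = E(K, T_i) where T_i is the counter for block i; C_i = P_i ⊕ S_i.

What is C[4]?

C[1]: T = 0b0010, S = E(K, T) = 0b1010; 0b1110 ⊕ 0b1010 = 0b0100.
C[2]: T = 0b0011, S = E(K, T) = 0b1001; 0b0001 ⊕ 0b1001 = 0b1000.
C[3]: T = 0b0100, S = E(K, T) = 0b0000; 0b0101 ⊕ 0b0000 = 0b0101.
C[4]: T = 0b0101, S = E(K, T) = 0b1111; 0b0101 ⊕ 0b1111 = 0b1010.

C[4] = 0b1010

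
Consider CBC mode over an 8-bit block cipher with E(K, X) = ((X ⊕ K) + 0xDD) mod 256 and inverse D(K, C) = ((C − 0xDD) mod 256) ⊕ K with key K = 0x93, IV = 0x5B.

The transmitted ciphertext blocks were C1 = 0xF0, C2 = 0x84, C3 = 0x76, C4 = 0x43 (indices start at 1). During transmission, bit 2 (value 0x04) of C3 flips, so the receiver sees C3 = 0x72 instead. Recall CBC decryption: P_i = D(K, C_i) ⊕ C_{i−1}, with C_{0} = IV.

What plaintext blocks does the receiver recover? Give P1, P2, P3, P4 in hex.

P1 = 0xDB, P2 = 0xC4, P3 = 0x82, P4 = 0x87

Only C3 changed, to 0x72. In CBC, a change in C_i garbles P_i and flips the same bit in P_{i+1}. Decrypting the received ciphertext:
P1: D(K, 0xF0) = 0x80; 0x80 ⊕ 0x5B = 0xDB.
P2: D(K, 0x84) = 0x34; 0x34 ⊕ 0xF0 = 0xC4.
P3: D(K, 0x72) = 0x06; 0x06 ⊕ 0x84 = 0x82.
P4: D(K, 0x43) = 0xF5; 0xF5 ⊕ 0x72 = 0x87.
Blocks that differ from the original plaintext: P3, P4.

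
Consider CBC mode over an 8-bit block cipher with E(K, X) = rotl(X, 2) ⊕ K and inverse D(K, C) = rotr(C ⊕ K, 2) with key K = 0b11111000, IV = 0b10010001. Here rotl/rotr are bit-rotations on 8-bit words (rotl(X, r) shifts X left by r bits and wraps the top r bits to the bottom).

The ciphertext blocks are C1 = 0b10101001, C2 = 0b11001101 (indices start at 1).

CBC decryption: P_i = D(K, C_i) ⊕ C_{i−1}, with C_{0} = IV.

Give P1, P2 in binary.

P1: D(K, 0b10101001) = 0b01010100; 0b01010100 ⊕ 0b10010001 = 0b11000101.
P2: D(K, 0b11001101) = 0b01001101; 0b01001101 ⊕ 0b10101001 = 0b11100100.

P1 = 0b11000101, P2 = 0b11100100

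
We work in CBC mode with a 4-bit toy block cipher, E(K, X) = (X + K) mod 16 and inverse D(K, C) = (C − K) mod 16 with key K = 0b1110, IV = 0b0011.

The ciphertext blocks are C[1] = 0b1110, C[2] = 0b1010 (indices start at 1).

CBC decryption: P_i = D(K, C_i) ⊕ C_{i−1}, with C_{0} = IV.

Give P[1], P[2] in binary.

P[1] = 0b0011, P[2] = 0b0010

P[1]: D(K, 0b1110) = 0b0000; 0b0000 ⊕ 0b0011 = 0b0011.
P[2]: D(K, 0b1010) = 0b1100; 0b1100 ⊕ 0b1110 = 0b0010.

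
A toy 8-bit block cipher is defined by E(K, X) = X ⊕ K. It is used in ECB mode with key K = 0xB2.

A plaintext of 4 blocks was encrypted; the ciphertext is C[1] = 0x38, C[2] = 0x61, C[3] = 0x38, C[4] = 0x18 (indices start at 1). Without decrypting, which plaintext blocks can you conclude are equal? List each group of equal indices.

P[1] = P[3]

ECB encrypts each block independently with the same key, so equal ciphertext blocks imply equal plaintext blocks.
C[1] = C[3] = 0x38, so P[1] = P[3].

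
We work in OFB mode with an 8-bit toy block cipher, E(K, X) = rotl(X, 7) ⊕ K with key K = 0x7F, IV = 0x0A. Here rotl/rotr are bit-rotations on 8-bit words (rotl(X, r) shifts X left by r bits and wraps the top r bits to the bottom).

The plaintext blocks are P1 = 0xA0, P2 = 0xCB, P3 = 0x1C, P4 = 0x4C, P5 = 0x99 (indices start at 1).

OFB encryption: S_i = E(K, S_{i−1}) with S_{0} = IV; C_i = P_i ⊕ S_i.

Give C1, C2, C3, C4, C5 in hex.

C1: S = E(K, 0x0A) = 0x7A; 0xA0 ⊕ 0x7A = 0xDA.
C2: S = E(K, 0x7A) = 0x42; 0xCB ⊕ 0x42 = 0x89.
C3: S = E(K, 0x42) = 0x5E; 0x1C ⊕ 0x5E = 0x42.
C4: S = E(K, 0x5E) = 0x50; 0x4C ⊕ 0x50 = 0x1C.
C5: S = E(K, 0x50) = 0x57; 0x99 ⊕ 0x57 = 0xCE.

C1 = 0xDA, C2 = 0x89, C3 = 0x42, C4 = 0x1C, C5 = 0xCE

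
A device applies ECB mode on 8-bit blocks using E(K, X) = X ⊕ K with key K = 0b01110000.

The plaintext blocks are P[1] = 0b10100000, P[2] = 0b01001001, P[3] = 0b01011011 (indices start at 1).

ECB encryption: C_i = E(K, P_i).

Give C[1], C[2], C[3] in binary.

C[1] = 0b11010000, C[2] = 0b00111001, C[3] = 0b00101011

C[1]: E(K, 0b10100000) = 0b11010000.
C[2]: E(K, 0b01001001) = 0b00111001.
C[3]: E(K, 0b01011011) = 0b00101011.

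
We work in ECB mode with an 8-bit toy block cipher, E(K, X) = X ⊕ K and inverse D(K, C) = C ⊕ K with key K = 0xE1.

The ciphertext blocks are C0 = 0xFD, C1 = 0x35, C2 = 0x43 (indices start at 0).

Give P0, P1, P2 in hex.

P0 = 0x1C, P1 = 0xD4, P2 = 0xA2

ECB decryption: P_i = D(K, C_i).
P0: D(K, 0xFD) = 0x1C.
P1: D(K, 0x35) = 0xD4.
P2: D(K, 0x43) = 0xA2.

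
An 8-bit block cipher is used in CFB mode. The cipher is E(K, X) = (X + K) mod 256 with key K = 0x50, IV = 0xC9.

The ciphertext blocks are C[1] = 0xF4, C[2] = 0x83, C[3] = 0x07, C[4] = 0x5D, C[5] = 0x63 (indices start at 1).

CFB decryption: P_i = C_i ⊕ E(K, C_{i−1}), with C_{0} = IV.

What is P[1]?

P[1] = 0xED

P[1]: E(K, 0xC9) = 0x19; 0xF4 ⊕ 0x19 = 0xED.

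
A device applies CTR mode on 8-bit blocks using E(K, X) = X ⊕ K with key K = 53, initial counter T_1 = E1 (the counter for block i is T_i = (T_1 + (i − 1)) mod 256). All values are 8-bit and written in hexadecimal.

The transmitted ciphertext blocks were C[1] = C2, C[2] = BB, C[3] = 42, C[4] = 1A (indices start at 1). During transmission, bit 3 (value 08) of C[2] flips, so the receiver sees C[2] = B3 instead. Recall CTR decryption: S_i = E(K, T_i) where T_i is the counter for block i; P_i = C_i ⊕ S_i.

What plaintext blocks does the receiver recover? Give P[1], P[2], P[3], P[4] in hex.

P[1] = 70, P[2] = 02, P[3] = F2, P[4] = AD

Only C[2] changed, to B3. In CTR, a change in C_i flips the same bit in P_i only; the keystream is unaffected. Decrypting the received ciphertext:
P[1]: T = E1, S = E(K, T) = B2; C2 ⊕ B2 = 70.
P[2]: T = E2, S = E(K, T) = B1; B3 ⊕ B1 = 02.
P[3]: T = E3, S = E(K, T) = B0; 42 ⊕ B0 = F2.
P[4]: T = E4, S = E(K, T) = B7; 1A ⊕ B7 = AD.
Blocks that differ from the original plaintext: P[2].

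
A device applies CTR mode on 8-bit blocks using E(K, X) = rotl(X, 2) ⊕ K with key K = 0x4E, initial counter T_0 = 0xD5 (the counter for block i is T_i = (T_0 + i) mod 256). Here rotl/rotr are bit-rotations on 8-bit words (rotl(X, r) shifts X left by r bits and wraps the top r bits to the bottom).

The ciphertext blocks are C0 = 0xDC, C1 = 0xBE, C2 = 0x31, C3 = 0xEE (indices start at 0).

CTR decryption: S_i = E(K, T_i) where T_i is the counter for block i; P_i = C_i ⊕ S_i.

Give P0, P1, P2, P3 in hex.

P0 = 0xC5, P1 = 0xAB, P2 = 0x20, P3 = 0xC3

P0: T = 0xD5, S = E(K, T) = 0x19; 0xDC ⊕ 0x19 = 0xC5.
P1: T = 0xD6, S = E(K, T) = 0x15; 0xBE ⊕ 0x15 = 0xAB.
P2: T = 0xD7, S = E(K, T) = 0x11; 0x31 ⊕ 0x11 = 0x20.
P3: T = 0xD8, S = E(K, T) = 0x2D; 0xEE ⊕ 0x2D = 0xC3.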